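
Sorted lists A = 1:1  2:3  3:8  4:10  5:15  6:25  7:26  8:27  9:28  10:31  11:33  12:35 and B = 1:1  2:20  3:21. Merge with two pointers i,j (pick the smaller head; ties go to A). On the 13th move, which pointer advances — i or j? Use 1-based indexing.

[i=1,j=1] A[i]=1<=B[j]=1 take 1 → i++
[i=2,j=1] A[i]=3>B[j]=1 take 1 → j++
[i=2,j=2] A[i]=3<=B[j]=20 take 3 → i++
[i=3,j=2] A[i]=8<=B[j]=20 take 8 → i++
[i=4,j=2] A[i]=10<=B[j]=20 take 10 → i++
[i=5,j=2] A[i]=15<=B[j]=20 take 15 → i++
[i=6,j=2] A[i]=25>B[j]=20 take 20 → j++
[i=6,j=3] A[i]=25>B[j]=21 take 21 → j++
[i=6,j=4] B done, take A[i]=25 → i++
[i=7,j=4] B done, take A[i]=26 → i++
[i=8,j=4] B done, take A[i]=27 → i++
[i=9,j=4] B done, take A[i]=28 → i++
[i=10,j=4] B done, take A[i]=31 → i++

i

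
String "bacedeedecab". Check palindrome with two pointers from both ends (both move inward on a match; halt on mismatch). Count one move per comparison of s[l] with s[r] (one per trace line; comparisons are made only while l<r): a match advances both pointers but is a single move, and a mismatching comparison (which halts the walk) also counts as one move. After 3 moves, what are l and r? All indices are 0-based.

l=0 r=11: 'b'=='b', l++,r--
l=1 r=10: 'a'=='a', l++,r--
l=2 r=9: 'c'=='c', l++,r--

l=3, r=8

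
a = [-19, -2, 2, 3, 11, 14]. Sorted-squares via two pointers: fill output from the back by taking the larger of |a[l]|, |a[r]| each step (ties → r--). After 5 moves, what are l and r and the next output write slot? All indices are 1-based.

l=2, r=2, next write slot=1

[1,6] |-19|>|14| out[6]=361 → l++
[2,6] |-2|<=|14| out[5]=196 → r--
[2,5] |-2|<=|11| out[4]=121 → r--
[2,4] |-2|<=|3| out[3]=9 → r--
[2,3] |-2|<=|2| out[2]=4 → r--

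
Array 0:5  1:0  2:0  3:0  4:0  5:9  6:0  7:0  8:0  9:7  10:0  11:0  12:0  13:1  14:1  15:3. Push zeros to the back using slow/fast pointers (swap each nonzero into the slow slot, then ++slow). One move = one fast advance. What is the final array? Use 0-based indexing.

[5, 9, 7, 1, 1, 3, 0, 0, 0, 0, 0, 0, 0, 0, 0, 0]

(s=0,f=0) a[fast]=5≠0 swap→a[0]=5 → slow++,fast++
(s=1,f=1) a[fast]=0 → fast++
(s=1,f=2) a[fast]=0 → fast++
(s=1,f=3) a[fast]=0 → fast++
(s=1,f=4) a[fast]=0 → fast++
(s=1,f=5) a[fast]=9≠0 swap→a[1]=9 → slow++,fast++
(s=2,f=6) a[fast]=0 → fast++
(s=2,f=7) a[fast]=0 → fast++
(s=2,f=8) a[fast]=0 → fast++
(s=2,f=9) a[fast]=7≠0 swap→a[2]=7 → slow++,fast++
(s=3,f=10) a[fast]=0 → fast++
(s=3,f=11) a[fast]=0 → fast++
(s=3,f=12) a[fast]=0 → fast++
(s=3,f=13) a[fast]=1≠0 swap→a[3]=1 → slow++,fast++
(s=4,f=14) a[fast]=1≠0 swap→a[4]=1 → slow++,fast++
(s=5,f=15) a[fast]=3≠0 swap→a[5]=3 → slow++,fast++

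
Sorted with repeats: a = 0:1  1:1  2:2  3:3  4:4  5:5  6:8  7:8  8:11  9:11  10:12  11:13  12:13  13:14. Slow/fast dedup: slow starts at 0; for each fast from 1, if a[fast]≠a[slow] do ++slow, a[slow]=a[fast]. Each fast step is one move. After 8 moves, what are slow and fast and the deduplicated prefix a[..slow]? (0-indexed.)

slow=6, fast=9, prefix=[1, 2, 3, 4, 5, 8, 11]

(s=0,f=1) a[fast]=1=a[slow] dup → fast++
(s=0,f=2) a[fast]=2≠a[slow]=1 write a[1]=2 → slow++,fast++
(s=1,f=3) a[fast]=3≠a[slow]=2 write a[2]=3 → slow++,fast++
(s=2,f=4) a[fast]=4≠a[slow]=3 write a[3]=4 → slow++,fast++
(s=3,f=5) a[fast]=5≠a[slow]=4 write a[4]=5 → slow++,fast++
(s=4,f=6) a[fast]=8≠a[slow]=5 write a[5]=8 → slow++,fast++
(s=5,f=7) a[fast]=8=a[slow] dup → fast++
(s=5,f=8) a[fast]=11≠a[slow]=8 write a[6]=11 → slow++,fast++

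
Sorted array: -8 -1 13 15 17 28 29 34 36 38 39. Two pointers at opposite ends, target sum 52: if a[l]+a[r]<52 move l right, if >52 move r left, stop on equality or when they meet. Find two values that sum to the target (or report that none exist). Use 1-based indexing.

(13, 39)

l=1 r=11: -8+39=31 <52, l++
l=2 r=11: -1+39=38 <52, l++
l=3 r=11: 13+39=52, found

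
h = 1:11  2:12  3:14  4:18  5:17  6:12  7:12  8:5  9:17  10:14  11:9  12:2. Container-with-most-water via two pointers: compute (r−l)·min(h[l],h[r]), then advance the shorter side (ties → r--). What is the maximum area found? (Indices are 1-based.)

[1,12] min(11,2)*11=22 best=22 * → r--
[1,11] min(11,9)*10=90 best=90 * → r--
[1,10] min(11,14)*9=99 best=99 * → l++
[2,10] min(12,14)*8=96 best=99 → l++
[3,10] min(14,14)*7=98 best=99 → r--
[3,9] min(14,17)*6=84 best=99 → l++
[4,9] min(18,17)*5=85 best=99 → r--
[4,8] min(18,5)*4=20 best=99 → r--
[4,7] min(18,12)*3=36 best=99 → r--
[4,6] min(18,12)*2=24 best=99 → r--
[4,5] min(18,17)*1=17 best=99 → r--

max area = 99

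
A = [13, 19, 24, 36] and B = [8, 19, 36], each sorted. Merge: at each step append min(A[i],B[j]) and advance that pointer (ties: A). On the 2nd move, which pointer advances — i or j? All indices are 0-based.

i

[i=0,j=0] A[i]=13>B[j]=8 take 8 → j++
[i=0,j=1] A[i]=13<=B[j]=19 take 13 → i++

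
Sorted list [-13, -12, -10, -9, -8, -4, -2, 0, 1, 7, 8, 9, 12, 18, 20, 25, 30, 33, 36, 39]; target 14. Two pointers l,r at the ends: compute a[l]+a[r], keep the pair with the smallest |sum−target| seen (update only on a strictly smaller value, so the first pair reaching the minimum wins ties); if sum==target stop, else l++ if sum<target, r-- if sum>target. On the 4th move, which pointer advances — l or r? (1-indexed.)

l=1 r=20: -13+39=26 d=12 *, r--
l=1 r=19: -13+36=23 d=9 *, r--
l=1 r=18: -13+33=20 d=6 *, r--
l=1 r=17: -13+30=17 d=3 *, r--

r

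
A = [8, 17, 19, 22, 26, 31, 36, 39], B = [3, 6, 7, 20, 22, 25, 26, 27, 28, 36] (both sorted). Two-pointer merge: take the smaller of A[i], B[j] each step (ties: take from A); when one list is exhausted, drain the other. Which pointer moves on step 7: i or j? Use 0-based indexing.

j

i=0 j=0: A[i]=8>B[j]=3 take 3, j++
i=0 j=1: A[i]=8>B[j]=6 take 6, j++
i=0 j=2: A[i]=8>B[j]=7 take 7, j++
i=0 j=3: A[i]=8<=B[j]=20 take 8, i++
i=1 j=3: A[i]=17<=B[j]=20 take 17, i++
i=2 j=3: A[i]=19<=B[j]=20 take 19, i++
i=3 j=3: A[i]=22>B[j]=20 take 20, j++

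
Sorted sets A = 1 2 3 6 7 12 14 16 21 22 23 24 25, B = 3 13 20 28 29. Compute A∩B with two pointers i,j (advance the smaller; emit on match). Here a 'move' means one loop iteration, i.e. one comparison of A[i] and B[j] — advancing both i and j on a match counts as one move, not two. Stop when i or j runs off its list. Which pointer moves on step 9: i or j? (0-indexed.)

i

i=0 j=0: 1<3, i++
i=1 j=0: 2<3, i++
i=2 j=0: 3==3 emit, i++,j++
i=3 j=1: 6<13, i++
i=4 j=1: 7<13, i++
i=5 j=1: 12<13, i++
i=6 j=1: 14>13, j++
i=6 j=2: 14<20, i++
i=7 j=2: 16<20, i++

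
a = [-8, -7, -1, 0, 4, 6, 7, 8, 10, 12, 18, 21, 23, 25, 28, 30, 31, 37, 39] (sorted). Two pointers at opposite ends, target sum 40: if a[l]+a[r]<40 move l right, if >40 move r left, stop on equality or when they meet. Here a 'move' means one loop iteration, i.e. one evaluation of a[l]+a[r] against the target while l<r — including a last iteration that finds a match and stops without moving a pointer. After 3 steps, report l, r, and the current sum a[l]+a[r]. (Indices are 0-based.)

l=0 r=18: -8+39=31 <40, l++
l=1 r=18: -7+39=32 <40, l++
l=2 r=18: -1+39=38 <40, l++

l=3, r=18, sum=39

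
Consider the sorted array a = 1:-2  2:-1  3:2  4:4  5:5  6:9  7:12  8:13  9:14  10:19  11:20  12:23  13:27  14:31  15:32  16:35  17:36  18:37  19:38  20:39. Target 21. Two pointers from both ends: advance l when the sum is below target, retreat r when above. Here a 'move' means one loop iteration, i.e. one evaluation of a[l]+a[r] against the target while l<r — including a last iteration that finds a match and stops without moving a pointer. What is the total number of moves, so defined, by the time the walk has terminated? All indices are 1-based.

[1,20] -2+39=37 >21 → r--
[1,19] -2+38=36 >21 → r--
[1,18] -2+37=35 >21 → r--
[1,17] -2+36=34 >21 → r--
[1,16] -2+35=33 >21 → r--
[1,15] -2+32=30 >21 → r--
[1,14] -2+31=29 >21 → r--
[1,13] -2+27=25 >21 → r--
[1,12] -2+23=21 → found

9 moves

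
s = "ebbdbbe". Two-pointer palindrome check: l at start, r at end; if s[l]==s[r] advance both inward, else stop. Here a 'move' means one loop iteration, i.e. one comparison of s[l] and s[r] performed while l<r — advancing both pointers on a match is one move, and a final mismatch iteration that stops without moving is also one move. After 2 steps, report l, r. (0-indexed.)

l=2, r=4

l=0 r=6: 'e'=='e', l++,r--
l=1 r=5: 'b'=='b', l++,r--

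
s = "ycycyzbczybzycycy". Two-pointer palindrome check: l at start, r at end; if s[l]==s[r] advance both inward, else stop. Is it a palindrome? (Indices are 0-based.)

not a palindrome (mismatch at 7,9)

[0,16] 'y'=='y' → l++,r--
[1,15] 'c'=='c' → l++,r--
[2,14] 'y'=='y' → l++,r--
[3,13] 'c'=='c' → l++,r--
[4,12] 'y'=='y' → l++,r--
[5,11] 'z'=='z' → l++,r--
[6,10] 'b'=='b' → l++,r--
[7,9] 'c'!='y' → stop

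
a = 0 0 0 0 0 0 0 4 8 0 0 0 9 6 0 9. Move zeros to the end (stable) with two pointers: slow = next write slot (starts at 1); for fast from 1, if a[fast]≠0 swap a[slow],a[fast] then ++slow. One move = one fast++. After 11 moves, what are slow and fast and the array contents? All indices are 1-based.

(s=1,f=1) a[fast]=0 → fast++
(s=1,f=2) a[fast]=0 → fast++
(s=1,f=3) a[fast]=0 → fast++
(s=1,f=4) a[fast]=0 → fast++
(s=1,f=5) a[fast]=0 → fast++
(s=1,f=6) a[fast]=0 → fast++
(s=1,f=7) a[fast]=0 → fast++
(s=1,f=8) a[fast]=4≠0 swap→a[1]=4 → slow++,fast++
(s=2,f=9) a[fast]=8≠0 swap→a[2]=8 → slow++,fast++
(s=3,f=10) a[fast]=0 → fast++
(s=3,f=11) a[fast]=0 → fast++

slow=3, fast=12, a=[4, 8, 0, 0, 0, 0, 0, 0, 0, 0, 0, 0, 9, 6, 0, 9]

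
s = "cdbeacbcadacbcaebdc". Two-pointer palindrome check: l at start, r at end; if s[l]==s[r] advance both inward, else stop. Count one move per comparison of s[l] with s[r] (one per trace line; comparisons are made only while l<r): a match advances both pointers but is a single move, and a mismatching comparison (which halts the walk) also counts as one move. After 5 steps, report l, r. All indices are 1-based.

[1,19] 'c'=='c' → l++,r--
[2,18] 'd'=='d' → l++,r--
[3,17] 'b'=='b' → l++,r--
[4,16] 'e'=='e' → l++,r--
[5,15] 'a'=='a' → l++,r--

l=6, r=14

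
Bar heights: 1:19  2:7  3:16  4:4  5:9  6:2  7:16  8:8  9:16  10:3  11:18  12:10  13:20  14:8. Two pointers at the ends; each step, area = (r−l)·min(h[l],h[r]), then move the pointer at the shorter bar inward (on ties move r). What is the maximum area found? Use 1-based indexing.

l=1 r=14: min(19,8)*13=104 best=104 *, r--
l=1 r=13: min(19,20)*12=228 best=228 *, l++
l=2 r=13: min(7,20)*11=77 best=228, l++
l=3 r=13: min(16,20)*10=160 best=228, l++
l=4 r=13: min(4,20)*9=36 best=228, l++
l=5 r=13: min(9,20)*8=72 best=228, l++
l=6 r=13: min(2,20)*7=14 best=228, l++
l=7 r=13: min(16,20)*6=96 best=228, l++
l=8 r=13: min(8,20)*5=40 best=228, l++
l=9 r=13: min(16,20)*4=64 best=228, l++
l=10 r=13: min(3,20)*3=9 best=228, l++
l=11 r=13: min(18,20)*2=36 best=228, l++
l=12 r=13: min(10,20)*1=10 best=228, l++

max area = 228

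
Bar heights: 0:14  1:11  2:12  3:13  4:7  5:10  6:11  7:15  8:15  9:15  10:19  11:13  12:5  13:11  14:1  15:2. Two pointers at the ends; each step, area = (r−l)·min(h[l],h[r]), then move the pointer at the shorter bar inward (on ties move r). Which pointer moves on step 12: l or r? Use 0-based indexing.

l=0 r=15: min(14,2)*15=30 best=30 *, r--
l=0 r=14: min(14,1)*14=14 best=30, r--
l=0 r=13: min(14,11)*13=143 best=143 *, r--
l=0 r=12: min(14,5)*12=60 best=143, r--
l=0 r=11: min(14,13)*11=143 best=143, r--
l=0 r=10: min(14,19)*10=140 best=143, l++
l=1 r=10: min(11,19)*9=99 best=143, l++
l=2 r=10: min(12,19)*8=96 best=143, l++
l=3 r=10: min(13,19)*7=91 best=143, l++
l=4 r=10: min(7,19)*6=42 best=143, l++
l=5 r=10: min(10,19)*5=50 best=143, l++
l=6 r=10: min(11,19)*4=44 best=143, l++

l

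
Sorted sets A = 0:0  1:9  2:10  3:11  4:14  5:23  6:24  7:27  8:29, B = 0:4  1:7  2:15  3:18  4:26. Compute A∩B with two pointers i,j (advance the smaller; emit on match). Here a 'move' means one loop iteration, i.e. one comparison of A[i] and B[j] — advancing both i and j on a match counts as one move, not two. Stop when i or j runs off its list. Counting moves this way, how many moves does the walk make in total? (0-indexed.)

i=0 j=0: 0<4, i++
i=1 j=0: 9>4, j++
i=1 j=1: 9>7, j++
i=1 j=2: 9<15, i++
i=2 j=2: 10<15, i++
i=3 j=2: 11<15, i++
i=4 j=2: 14<15, i++
i=5 j=2: 23>15, j++
i=5 j=3: 23>18, j++
i=5 j=4: 23<26, i++
i=6 j=4: 24<26, i++
i=7 j=4: 27>26, j++

12 moves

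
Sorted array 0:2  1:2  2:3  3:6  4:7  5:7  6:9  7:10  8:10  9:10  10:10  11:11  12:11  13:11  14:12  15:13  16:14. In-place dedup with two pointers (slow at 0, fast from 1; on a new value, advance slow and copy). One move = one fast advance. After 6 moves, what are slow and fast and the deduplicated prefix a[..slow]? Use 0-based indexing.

slow=0 fast=1: a[fast]=2=a[slow] dup, fast++
slow=0 fast=2: a[fast]=3≠a[slow]=2 write a[1]=3, slow++,fast++
slow=1 fast=3: a[fast]=6≠a[slow]=3 write a[2]=6, slow++,fast++
slow=2 fast=4: a[fast]=7≠a[slow]=6 write a[3]=7, slow++,fast++
slow=3 fast=5: a[fast]=7=a[slow] dup, fast++
slow=3 fast=6: a[fast]=9≠a[slow]=7 write a[4]=9, slow++,fast++

slow=4, fast=7, prefix=[2, 3, 6, 7, 9]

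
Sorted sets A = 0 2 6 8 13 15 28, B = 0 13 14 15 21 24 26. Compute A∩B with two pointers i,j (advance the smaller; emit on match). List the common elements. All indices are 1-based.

intersection = [0, 13, 15]

i=1 j=1: 0==0 emit, i++,j++
i=2 j=2: 2<13, i++
i=3 j=2: 6<13, i++
i=4 j=2: 8<13, i++
i=5 j=2: 13==13 emit, i++,j++
i=6 j=3: 15>14, j++
i=6 j=4: 15==15 emit, i++,j++
i=7 j=5: 28>21, j++
i=7 j=6: 28>24, j++
i=7 j=7: 28>26, j++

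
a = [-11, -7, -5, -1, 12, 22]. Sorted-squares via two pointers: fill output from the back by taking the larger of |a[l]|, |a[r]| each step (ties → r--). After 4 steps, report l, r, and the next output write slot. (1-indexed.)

l=3, r=4, next write slot=2

[1,6] |-11|<=|22| out[6]=484 → r--
[1,5] |-11|<=|12| out[5]=144 → r--
[1,4] |-11|>|-1| out[4]=121 → l++
[2,4] |-7|>|-1| out[3]=49 → l++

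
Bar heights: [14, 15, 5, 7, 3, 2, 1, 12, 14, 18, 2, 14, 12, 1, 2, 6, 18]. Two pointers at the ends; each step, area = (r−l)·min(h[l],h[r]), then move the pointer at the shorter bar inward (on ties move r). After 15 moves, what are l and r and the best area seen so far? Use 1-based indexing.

l=1 r=17: min(14,18)*16=224 best=224 *, l++
l=2 r=17: min(15,18)*15=225 best=225 *, l++
l=3 r=17: min(5,18)*14=70 best=225, l++
l=4 r=17: min(7,18)*13=91 best=225, l++
l=5 r=17: min(3,18)*12=36 best=225, l++
l=6 r=17: min(2,18)*11=22 best=225, l++
l=7 r=17: min(1,18)*10=10 best=225, l++
l=8 r=17: min(12,18)*9=108 best=225, l++
l=9 r=17: min(14,18)*8=112 best=225, l++
l=10 r=17: min(18,18)*7=126 best=225, r--
l=10 r=16: min(18,6)*6=36 best=225, r--
l=10 r=15: min(18,2)*5=10 best=225, r--
l=10 r=14: min(18,1)*4=4 best=225, r--
l=10 r=13: min(18,12)*3=36 best=225, r--
l=10 r=12: min(18,14)*2=28 best=225, r--

l=10, r=11, best area=225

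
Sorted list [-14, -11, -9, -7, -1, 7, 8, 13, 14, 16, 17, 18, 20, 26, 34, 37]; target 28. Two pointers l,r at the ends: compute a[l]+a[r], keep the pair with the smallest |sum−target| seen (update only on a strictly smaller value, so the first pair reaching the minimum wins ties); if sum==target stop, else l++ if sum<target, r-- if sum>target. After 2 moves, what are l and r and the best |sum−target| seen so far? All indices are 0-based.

l=2, r=15, best |Δ|=2

[0,15] -14+37=23 d=5 * → l++
[1,15] -11+37=26 d=2 * → l++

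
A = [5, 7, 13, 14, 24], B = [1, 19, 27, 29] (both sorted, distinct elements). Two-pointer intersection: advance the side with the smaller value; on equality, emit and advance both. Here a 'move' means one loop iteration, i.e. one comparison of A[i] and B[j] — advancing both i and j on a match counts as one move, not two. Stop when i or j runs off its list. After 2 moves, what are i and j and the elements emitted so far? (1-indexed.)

i=1 j=1: 5>1, j++
i=1 j=2: 5<19, i++

i=2, j=2, emitted=[]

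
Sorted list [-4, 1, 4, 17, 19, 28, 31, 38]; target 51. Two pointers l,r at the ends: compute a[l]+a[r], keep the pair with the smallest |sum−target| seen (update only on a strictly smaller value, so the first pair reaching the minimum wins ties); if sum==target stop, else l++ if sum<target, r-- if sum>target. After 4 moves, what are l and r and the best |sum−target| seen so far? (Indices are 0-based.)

l=3, r=6, best |Δ|=4

l=0 r=7: -4+38=34 d=17 *, l++
l=1 r=7: 1+38=39 d=12 *, l++
l=2 r=7: 4+38=42 d=9 *, l++
l=3 r=7: 17+38=55 d=4 *, r--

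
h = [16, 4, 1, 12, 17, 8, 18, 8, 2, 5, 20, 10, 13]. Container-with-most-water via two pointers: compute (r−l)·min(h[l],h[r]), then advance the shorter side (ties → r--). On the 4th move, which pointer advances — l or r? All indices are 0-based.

l

l=0 r=12: min(16,13)*12=156 best=156 *, r--
l=0 r=11: min(16,10)*11=110 best=156, r--
l=0 r=10: min(16,20)*10=160 best=160 *, l++
l=1 r=10: min(4,20)*9=36 best=160, l++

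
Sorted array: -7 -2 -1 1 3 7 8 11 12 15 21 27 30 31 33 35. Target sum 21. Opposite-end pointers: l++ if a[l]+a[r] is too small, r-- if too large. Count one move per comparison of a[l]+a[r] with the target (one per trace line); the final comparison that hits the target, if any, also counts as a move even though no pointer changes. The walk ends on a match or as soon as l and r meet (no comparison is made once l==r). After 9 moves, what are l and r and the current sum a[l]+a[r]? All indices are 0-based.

l=0 r=15: -7+35=28 >21, r--
l=0 r=14: -7+33=26 >21, r--
l=0 r=13: -7+31=24 >21, r--
l=0 r=12: -7+30=23 >21, r--
l=0 r=11: -7+27=20 <21, l++
l=1 r=11: -2+27=25 >21, r--
l=1 r=10: -2+21=19 <21, l++
l=2 r=10: -1+21=20 <21, l++
l=3 r=10: 1+21=22 >21, r--

l=3, r=9, sum=16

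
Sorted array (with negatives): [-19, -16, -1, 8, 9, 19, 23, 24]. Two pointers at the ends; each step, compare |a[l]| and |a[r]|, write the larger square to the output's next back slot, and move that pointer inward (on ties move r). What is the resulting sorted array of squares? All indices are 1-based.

[1, 64, 81, 256, 361, 361, 529, 576]

l=1 r=8: |-19|<=|24| out[8]=576, r--
l=1 r=7: |-19|<=|23| out[7]=529, r--
l=1 r=6: |-19|<=|19| out[6]=361, r--
l=1 r=5: |-19|>|9| out[5]=361, l++
l=2 r=5: |-16|>|9| out[4]=256, l++
l=3 r=5: |-1|<=|9| out[3]=81, r--
l=3 r=4: |-1|<=|8| out[2]=64, r--
l=3 r=3: |-1|<=|-1| out[1]=1, r--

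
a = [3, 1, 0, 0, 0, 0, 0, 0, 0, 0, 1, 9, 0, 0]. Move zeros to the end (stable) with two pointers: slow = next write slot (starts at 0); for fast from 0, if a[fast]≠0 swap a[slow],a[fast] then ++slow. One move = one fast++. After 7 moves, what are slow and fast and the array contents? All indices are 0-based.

slow=2, fast=7, a=[3, 1, 0, 0, 0, 0, 0, 0, 0, 0, 1, 9, 0, 0]

(s=0,f=0) a[fast]=3≠0 swap→a[0]=3 → slow++,fast++
(s=1,f=1) a[fast]=1≠0 swap→a[1]=1 → slow++,fast++
(s=2,f=2) a[fast]=0 → fast++
(s=2,f=3) a[fast]=0 → fast++
(s=2,f=4) a[fast]=0 → fast++
(s=2,f=5) a[fast]=0 → fast++
(s=2,f=6) a[fast]=0 → fast++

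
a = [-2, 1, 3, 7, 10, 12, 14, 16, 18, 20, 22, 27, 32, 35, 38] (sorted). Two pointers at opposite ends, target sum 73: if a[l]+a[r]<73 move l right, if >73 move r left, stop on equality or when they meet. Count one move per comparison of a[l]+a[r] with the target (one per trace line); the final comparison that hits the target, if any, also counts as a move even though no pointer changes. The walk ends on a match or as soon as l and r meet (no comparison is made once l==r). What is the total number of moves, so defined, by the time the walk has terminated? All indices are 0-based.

[0,14] -2+38=36 <73 → l++
[1,14] 1+38=39 <73 → l++
[2,14] 3+38=41 <73 → l++
[3,14] 7+38=45 <73 → l++
[4,14] 10+38=48 <73 → l++
[5,14] 12+38=50 <73 → l++
[6,14] 14+38=52 <73 → l++
[7,14] 16+38=54 <73 → l++
[8,14] 18+38=56 <73 → l++
[9,14] 20+38=58 <73 → l++
[10,14] 22+38=60 <73 → l++
[11,14] 27+38=65 <73 → l++
[12,14] 32+38=70 <73 → l++
[13,14] 35+38=73 → found

14 moves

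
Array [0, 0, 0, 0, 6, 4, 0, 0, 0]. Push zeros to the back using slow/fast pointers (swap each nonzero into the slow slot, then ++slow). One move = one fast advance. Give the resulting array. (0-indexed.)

[6, 4, 0, 0, 0, 0, 0, 0, 0]

slow=0 fast=0: a[fast]=0, fast++
slow=0 fast=1: a[fast]=0, fast++
slow=0 fast=2: a[fast]=0, fast++
slow=0 fast=3: a[fast]=0, fast++
slow=0 fast=4: a[fast]=6≠0 swap→a[0]=6, slow++,fast++
slow=1 fast=5: a[fast]=4≠0 swap→a[1]=4, slow++,fast++
slow=2 fast=6: a[fast]=0, fast++
slow=2 fast=7: a[fast]=0, fast++
slow=2 fast=8: a[fast]=0, fast++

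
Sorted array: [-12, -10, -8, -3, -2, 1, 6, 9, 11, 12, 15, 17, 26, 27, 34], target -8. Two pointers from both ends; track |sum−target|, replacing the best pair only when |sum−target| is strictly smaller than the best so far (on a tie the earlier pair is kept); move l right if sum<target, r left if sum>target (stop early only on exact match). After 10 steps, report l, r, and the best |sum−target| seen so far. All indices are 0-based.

l=0 r=14: -12+34=22 d=30 *, r--
l=0 r=13: -12+27=15 d=23 *, r--
l=0 r=12: -12+26=14 d=22 *, r--
l=0 r=11: -12+17=5 d=13 *, r--
l=0 r=10: -12+15=3 d=11 *, r--
l=0 r=9: -12+12=0 d=8 *, r--
l=0 r=8: -12+11=-1 d=7 *, r--
l=0 r=7: -12+9=-3 d=5 *, r--
l=0 r=6: -12+6=-6 d=2 *, r--
l=0 r=5: -12+1=-11 d=3, l++

l=1, r=5, best |Δ|=2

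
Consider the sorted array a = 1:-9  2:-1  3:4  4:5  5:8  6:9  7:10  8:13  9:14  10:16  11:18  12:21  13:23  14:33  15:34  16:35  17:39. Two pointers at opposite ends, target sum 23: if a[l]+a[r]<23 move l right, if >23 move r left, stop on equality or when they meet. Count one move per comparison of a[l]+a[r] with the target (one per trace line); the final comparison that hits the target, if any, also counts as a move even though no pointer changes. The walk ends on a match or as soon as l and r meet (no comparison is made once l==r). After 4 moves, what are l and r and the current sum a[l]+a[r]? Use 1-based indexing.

l=1, r=13, sum=14

[1,17] -9+39=30 >23 → r--
[1,16] -9+35=26 >23 → r--
[1,15] -9+34=25 >23 → r--
[1,14] -9+33=24 >23 → r--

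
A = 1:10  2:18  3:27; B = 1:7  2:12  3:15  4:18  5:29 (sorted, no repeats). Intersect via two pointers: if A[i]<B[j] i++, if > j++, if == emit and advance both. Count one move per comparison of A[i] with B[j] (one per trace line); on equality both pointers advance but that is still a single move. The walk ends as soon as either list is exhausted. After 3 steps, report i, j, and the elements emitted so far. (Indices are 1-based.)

i=2, j=3, emitted=[]

[i=1,j=1] 10>7 → j++
[i=1,j=2] 10<12 → i++
[i=2,j=2] 18>12 → j++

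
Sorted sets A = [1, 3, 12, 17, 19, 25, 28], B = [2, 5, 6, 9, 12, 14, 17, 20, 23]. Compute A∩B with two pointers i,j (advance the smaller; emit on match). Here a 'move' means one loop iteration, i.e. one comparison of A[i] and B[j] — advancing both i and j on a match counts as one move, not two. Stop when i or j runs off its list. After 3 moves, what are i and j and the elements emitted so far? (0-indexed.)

i=2, j=1, emitted=[]

[i=0,j=0] 1<2 → i++
[i=1,j=0] 3>2 → j++
[i=1,j=1] 3<5 → i++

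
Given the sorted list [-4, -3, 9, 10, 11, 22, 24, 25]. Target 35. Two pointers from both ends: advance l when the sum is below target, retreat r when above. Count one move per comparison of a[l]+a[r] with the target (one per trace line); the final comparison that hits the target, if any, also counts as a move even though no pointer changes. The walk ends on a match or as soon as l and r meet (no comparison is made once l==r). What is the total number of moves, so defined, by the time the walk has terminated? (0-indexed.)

l=0 r=7: -4+25=21 <35, l++
l=1 r=7: -3+25=22 <35, l++
l=2 r=7: 9+25=34 <35, l++
l=3 r=7: 10+25=35, found

4 moves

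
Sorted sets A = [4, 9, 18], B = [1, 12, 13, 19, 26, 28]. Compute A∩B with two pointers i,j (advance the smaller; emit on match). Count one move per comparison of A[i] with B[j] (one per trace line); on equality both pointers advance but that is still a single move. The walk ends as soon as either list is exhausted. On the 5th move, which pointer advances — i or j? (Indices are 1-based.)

j

i=1 j=1: 4>1, j++
i=1 j=2: 4<12, i++
i=2 j=2: 9<12, i++
i=3 j=2: 18>12, j++
i=3 j=3: 18>13, j++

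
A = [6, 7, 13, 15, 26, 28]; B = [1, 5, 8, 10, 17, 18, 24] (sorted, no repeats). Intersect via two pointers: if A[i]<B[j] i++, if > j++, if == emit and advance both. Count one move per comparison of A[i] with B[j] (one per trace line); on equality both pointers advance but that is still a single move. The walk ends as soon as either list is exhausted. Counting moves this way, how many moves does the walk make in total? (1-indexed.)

11 moves

i=1 j=1: 6>1, j++
i=1 j=2: 6>5, j++
i=1 j=3: 6<8, i++
i=2 j=3: 7<8, i++
i=3 j=3: 13>8, j++
i=3 j=4: 13>10, j++
i=3 j=5: 13<17, i++
i=4 j=5: 15<17, i++
i=5 j=5: 26>17, j++
i=5 j=6: 26>18, j++
i=5 j=7: 26>24, j++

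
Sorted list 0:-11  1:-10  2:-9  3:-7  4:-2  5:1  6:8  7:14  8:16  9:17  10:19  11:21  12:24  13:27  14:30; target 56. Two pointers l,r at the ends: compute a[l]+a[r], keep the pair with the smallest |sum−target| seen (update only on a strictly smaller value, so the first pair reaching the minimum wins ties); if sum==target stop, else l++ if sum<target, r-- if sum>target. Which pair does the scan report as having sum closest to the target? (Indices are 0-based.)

pair (27, 30) with sum 57 (|Δ|=1)

l=0 r=14: -11+30=19 d=37 *, l++
l=1 r=14: -10+30=20 d=36 *, l++
l=2 r=14: -9+30=21 d=35 *, l++
l=3 r=14: -7+30=23 d=33 *, l++
l=4 r=14: -2+30=28 d=28 *, l++
l=5 r=14: 1+30=31 d=25 *, l++
l=6 r=14: 8+30=38 d=18 *, l++
l=7 r=14: 14+30=44 d=12 *, l++
l=8 r=14: 16+30=46 d=10 *, l++
l=9 r=14: 17+30=47 d=9 *, l++
l=10 r=14: 19+30=49 d=7 *, l++
l=11 r=14: 21+30=51 d=5 *, l++
l=12 r=14: 24+30=54 d=2 *, l++
l=13 r=14: 27+30=57 d=1 *, r--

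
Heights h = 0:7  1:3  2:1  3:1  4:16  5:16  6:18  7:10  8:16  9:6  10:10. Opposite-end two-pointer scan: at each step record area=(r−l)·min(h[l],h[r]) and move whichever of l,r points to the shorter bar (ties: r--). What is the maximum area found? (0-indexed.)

[0,10] min(7,10)*10=70 best=70 * → l++
[1,10] min(3,10)*9=27 best=70 → l++
[2,10] min(1,10)*8=8 best=70 → l++
[3,10] min(1,10)*7=7 best=70 → l++
[4,10] min(16,10)*6=60 best=70 → r--
[4,9] min(16,6)*5=30 best=70 → r--
[4,8] min(16,16)*4=64 best=70 → r--
[4,7] min(16,10)*3=30 best=70 → r--
[4,6] min(16,18)*2=32 best=70 → l++
[5,6] min(16,18)*1=16 best=70 → l++

max area = 70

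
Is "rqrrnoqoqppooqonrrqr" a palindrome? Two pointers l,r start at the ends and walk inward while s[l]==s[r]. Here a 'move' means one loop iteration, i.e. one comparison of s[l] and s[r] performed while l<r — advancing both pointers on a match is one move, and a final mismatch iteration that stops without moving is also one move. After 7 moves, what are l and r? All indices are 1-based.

l=1 r=20: 'r'=='r', l++,r--
l=2 r=19: 'q'=='q', l++,r--
l=3 r=18: 'r'=='r', l++,r--
l=4 r=17: 'r'=='r', l++,r--
l=5 r=16: 'n'=='n', l++,r--
l=6 r=15: 'o'=='o', l++,r--
l=7 r=14: 'q'=='q', l++,r--

l=8, r=13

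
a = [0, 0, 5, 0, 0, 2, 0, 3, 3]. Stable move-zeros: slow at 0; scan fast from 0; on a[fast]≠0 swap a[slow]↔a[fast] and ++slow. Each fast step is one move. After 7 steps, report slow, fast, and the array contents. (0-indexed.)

slow=2, fast=7, a=[5, 2, 0, 0, 0, 0, 0, 3, 3]

(s=0,f=0) a[fast]=0 → fast++
(s=0,f=1) a[fast]=0 → fast++
(s=0,f=2) a[fast]=5≠0 swap→a[0]=5 → slow++,fast++
(s=1,f=3) a[fast]=0 → fast++
(s=1,f=4) a[fast]=0 → fast++
(s=1,f=5) a[fast]=2≠0 swap→a[1]=2 → slow++,fast++
(s=2,f=6) a[fast]=0 → fast++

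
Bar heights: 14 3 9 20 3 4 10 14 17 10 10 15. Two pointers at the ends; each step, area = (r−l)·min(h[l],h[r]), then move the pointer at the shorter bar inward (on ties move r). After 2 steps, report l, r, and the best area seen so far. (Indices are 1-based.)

l=3, r=12, best area=154

l=1 r=12: min(14,15)*11=154 best=154 *, l++
l=2 r=12: min(3,15)*10=30 best=154, l++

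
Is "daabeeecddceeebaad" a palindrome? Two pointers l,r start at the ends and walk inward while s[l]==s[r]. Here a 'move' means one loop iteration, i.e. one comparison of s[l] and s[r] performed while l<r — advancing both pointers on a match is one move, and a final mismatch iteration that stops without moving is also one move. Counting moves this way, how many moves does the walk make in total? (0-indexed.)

l=0 r=17: 'd'=='d', l++,r--
l=1 r=16: 'a'=='a', l++,r--
l=2 r=15: 'a'=='a', l++,r--
l=3 r=14: 'b'=='b', l++,r--
l=4 r=13: 'e'=='e', l++,r--
l=5 r=12: 'e'=='e', l++,r--
l=6 r=11: 'e'=='e', l++,r--
l=7 r=10: 'c'=='c', l++,r--
l=8 r=9: 'd'=='d', l++,r--

9 moves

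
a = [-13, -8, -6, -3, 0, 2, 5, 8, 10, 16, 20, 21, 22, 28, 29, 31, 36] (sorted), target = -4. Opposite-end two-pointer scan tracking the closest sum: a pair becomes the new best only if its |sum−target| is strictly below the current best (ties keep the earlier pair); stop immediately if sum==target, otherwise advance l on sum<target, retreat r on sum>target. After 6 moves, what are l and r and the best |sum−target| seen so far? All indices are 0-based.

l=0 r=16: -13+36=23 d=27 *, r--
l=0 r=15: -13+31=18 d=22 *, r--
l=0 r=14: -13+29=16 d=20 *, r--
l=0 r=13: -13+28=15 d=19 *, r--
l=0 r=12: -13+22=9 d=13 *, r--
l=0 r=11: -13+21=8 d=12 *, r--

l=0, r=10, best |Δ|=12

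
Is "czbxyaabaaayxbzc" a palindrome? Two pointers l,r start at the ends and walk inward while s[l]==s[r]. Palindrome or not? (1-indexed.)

not a palindrome (mismatch at 8,9)

l=1 r=16: 'c'=='c', l++,r--
l=2 r=15: 'z'=='z', l++,r--
l=3 r=14: 'b'=='b', l++,r--
l=4 r=13: 'x'=='x', l++,r--
l=5 r=12: 'y'=='y', l++,r--
l=6 r=11: 'a'=='a', l++,r--
l=7 r=10: 'a'=='a', l++,r--
l=8 r=9: 'b'!='a', stop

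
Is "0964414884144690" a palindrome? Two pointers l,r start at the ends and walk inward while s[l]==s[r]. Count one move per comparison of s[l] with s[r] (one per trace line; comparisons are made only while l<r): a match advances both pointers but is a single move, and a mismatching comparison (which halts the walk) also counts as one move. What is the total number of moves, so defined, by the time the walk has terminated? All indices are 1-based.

[1,16] '0'=='0' → l++,r--
[2,15] '9'=='9' → l++,r--
[3,14] '6'=='6' → l++,r--
[4,13] '4'=='4' → l++,r--
[5,12] '4'=='4' → l++,r--
[6,11] '1'=='1' → l++,r--
[7,10] '4'=='4' → l++,r--
[8,9] '8'=='8' → l++,r--

8 moves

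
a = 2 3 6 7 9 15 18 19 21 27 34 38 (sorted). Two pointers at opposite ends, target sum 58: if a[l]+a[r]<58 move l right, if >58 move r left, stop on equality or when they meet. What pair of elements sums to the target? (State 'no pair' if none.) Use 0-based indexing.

[0,11] 2+38=40 <58 → l++
[1,11] 3+38=41 <58 → l++
[2,11] 6+38=44 <58 → l++
[3,11] 7+38=45 <58 → l++
[4,11] 9+38=47 <58 → l++
[5,11] 15+38=53 <58 → l++
[6,11] 18+38=56 <58 → l++
[7,11] 19+38=57 <58 → l++
[8,11] 21+38=59 >58 → r--
[8,10] 21+34=55 <58 → l++
[9,10] 27+34=61 >58 → r--

no pair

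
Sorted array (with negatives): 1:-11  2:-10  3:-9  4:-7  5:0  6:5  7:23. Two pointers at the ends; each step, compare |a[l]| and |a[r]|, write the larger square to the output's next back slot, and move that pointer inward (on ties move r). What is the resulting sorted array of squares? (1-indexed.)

[1,7] |-11|<=|23| out[7]=529 → r--
[1,6] |-11|>|5| out[6]=121 → l++
[2,6] |-10|>|5| out[5]=100 → l++
[3,6] |-9|>|5| out[4]=81 → l++
[4,6] |-7|>|5| out[3]=49 → l++
[5,6] |0|<=|5| out[2]=25 → r--
[5,5] |0|<=|0| out[1]=0 → r--

[0, 25, 49, 81, 100, 121, 529]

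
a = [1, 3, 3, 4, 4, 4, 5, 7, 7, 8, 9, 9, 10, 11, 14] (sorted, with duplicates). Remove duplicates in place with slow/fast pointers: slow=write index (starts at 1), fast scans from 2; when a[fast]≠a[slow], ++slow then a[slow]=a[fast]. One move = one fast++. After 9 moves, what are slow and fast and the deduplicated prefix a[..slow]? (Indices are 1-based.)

slow=6, fast=11, prefix=[1, 3, 4, 5, 7, 8]

(s=1,f=2) a[fast]=3≠a[slow]=1 write a[2]=3 → slow++,fast++
(s=2,f=3) a[fast]=3=a[slow] dup → fast++
(s=2,f=4) a[fast]=4≠a[slow]=3 write a[3]=4 → slow++,fast++
(s=3,f=5) a[fast]=4=a[slow] dup → fast++
(s=3,f=6) a[fast]=4=a[slow] dup → fast++
(s=3,f=7) a[fast]=5≠a[slow]=4 write a[4]=5 → slow++,fast++
(s=4,f=8) a[fast]=7≠a[slow]=5 write a[5]=7 → slow++,fast++
(s=5,f=9) a[fast]=7=a[slow] dup → fast++
(s=5,f=10) a[fast]=8≠a[slow]=7 write a[6]=8 → slow++,fast++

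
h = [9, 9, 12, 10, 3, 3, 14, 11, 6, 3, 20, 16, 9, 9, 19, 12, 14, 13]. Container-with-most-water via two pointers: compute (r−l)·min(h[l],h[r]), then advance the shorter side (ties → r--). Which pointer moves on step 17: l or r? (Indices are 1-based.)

[1,18] min(9,13)*17=153 best=153 * → l++
[2,18] min(9,13)*16=144 best=153 → l++
[3,18] min(12,13)*15=180 best=180 * → l++
[4,18] min(10,13)*14=140 best=180 → l++
[5,18] min(3,13)*13=39 best=180 → l++
[6,18] min(3,13)*12=36 best=180 → l++
[7,18] min(14,13)*11=143 best=180 → r--
[7,17] min(14,14)*10=140 best=180 → r--
[7,16] min(14,12)*9=108 best=180 → r--
[7,15] min(14,19)*8=112 best=180 → l++
[8,15] min(11,19)*7=77 best=180 → l++
[9,15] min(6,19)*6=36 best=180 → l++
[10,15] min(3,19)*5=15 best=180 → l++
[11,15] min(20,19)*4=76 best=180 → r--
[11,14] min(20,9)*3=27 best=180 → r--
[11,13] min(20,9)*2=18 best=180 → r--
[11,12] min(20,16)*1=16 best=180 → r--

r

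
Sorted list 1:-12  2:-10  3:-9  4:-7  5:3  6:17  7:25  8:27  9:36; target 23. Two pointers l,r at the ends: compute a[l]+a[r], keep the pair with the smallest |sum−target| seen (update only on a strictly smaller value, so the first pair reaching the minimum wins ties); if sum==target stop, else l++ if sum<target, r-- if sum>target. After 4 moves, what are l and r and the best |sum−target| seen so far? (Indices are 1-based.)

l=4, r=8, best |Δ|=1

l=1 r=9: -12+36=24 d=1 *, r--
l=1 r=8: -12+27=15 d=8, l++
l=2 r=8: -10+27=17 d=6, l++
l=3 r=8: -9+27=18 d=5, l++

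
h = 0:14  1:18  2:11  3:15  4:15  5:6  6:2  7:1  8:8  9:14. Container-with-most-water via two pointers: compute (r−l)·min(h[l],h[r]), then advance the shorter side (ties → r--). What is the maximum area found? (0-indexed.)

l=0 r=9: min(14,14)*9=126 best=126 *, r--
l=0 r=8: min(14,8)*8=64 best=126, r--
l=0 r=7: min(14,1)*7=7 best=126, r--
l=0 r=6: min(14,2)*6=12 best=126, r--
l=0 r=5: min(14,6)*5=30 best=126, r--
l=0 r=4: min(14,15)*4=56 best=126, l++
l=1 r=4: min(18,15)*3=45 best=126, r--
l=1 r=3: min(18,15)*2=30 best=126, r--
l=1 r=2: min(18,11)*1=11 best=126, r--

max area = 126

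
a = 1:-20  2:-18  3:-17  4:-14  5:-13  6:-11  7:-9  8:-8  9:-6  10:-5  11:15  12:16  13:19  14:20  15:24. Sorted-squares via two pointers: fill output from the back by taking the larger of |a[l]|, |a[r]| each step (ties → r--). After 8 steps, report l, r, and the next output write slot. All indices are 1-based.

l=4, r=10, next write slot=7

l=1 r=15: |-20|<=|24| out[15]=576, r--
l=1 r=14: |-20|<=|20| out[14]=400, r--
l=1 r=13: |-20|>|19| out[13]=400, l++
l=2 r=13: |-18|<=|19| out[12]=361, r--
l=2 r=12: |-18|>|16| out[11]=324, l++
l=3 r=12: |-17|>|16| out[10]=289, l++
l=4 r=12: |-14|<=|16| out[9]=256, r--
l=4 r=11: |-14|<=|15| out[8]=225, r--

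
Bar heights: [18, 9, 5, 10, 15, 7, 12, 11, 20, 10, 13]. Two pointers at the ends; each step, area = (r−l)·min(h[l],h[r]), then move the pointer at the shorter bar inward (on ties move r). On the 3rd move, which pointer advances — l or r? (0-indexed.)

l

l=0 r=10: min(18,13)*10=130 best=130 *, r--
l=0 r=9: min(18,10)*9=90 best=130, r--
l=0 r=8: min(18,20)*8=144 best=144 *, l++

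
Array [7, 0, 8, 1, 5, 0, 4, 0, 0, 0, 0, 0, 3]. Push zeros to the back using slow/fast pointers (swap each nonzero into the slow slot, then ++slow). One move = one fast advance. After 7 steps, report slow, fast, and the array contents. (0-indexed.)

slow=0 fast=0: a[fast]=7≠0 swap→a[0]=7, slow++,fast++
slow=1 fast=1: a[fast]=0, fast++
slow=1 fast=2: a[fast]=8≠0 swap→a[1]=8, slow++,fast++
slow=2 fast=3: a[fast]=1≠0 swap→a[2]=1, slow++,fast++
slow=3 fast=4: a[fast]=5≠0 swap→a[3]=5, slow++,fast++
slow=4 fast=5: a[fast]=0, fast++
slow=4 fast=6: a[fast]=4≠0 swap→a[4]=4, slow++,fast++

slow=5, fast=7, a=[7, 8, 1, 5, 4, 0, 0, 0, 0, 0, 0, 0, 3]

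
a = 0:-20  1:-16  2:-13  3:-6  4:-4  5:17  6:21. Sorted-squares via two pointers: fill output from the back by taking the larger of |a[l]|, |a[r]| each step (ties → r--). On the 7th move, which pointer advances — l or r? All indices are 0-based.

r

[0,6] |-20|<=|21| out[6]=441 → r--
[0,5] |-20|>|17| out[5]=400 → l++
[1,5] |-16|<=|17| out[4]=289 → r--
[1,4] |-16|>|-4| out[3]=256 → l++
[2,4] |-13|>|-4| out[2]=169 → l++
[3,4] |-6|>|-4| out[1]=36 → l++
[4,4] |-4|<=|-4| out[0]=16 → r--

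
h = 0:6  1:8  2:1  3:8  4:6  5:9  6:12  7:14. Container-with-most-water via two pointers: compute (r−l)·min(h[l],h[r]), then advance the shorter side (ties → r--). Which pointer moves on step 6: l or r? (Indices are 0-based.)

[0,7] min(6,14)*7=42 best=42 * → l++
[1,7] min(8,14)*6=48 best=48 * → l++
[2,7] min(1,14)*5=5 best=48 → l++
[3,7] min(8,14)*4=32 best=48 → l++
[4,7] min(6,14)*3=18 best=48 → l++
[5,7] min(9,14)*2=18 best=48 → l++

l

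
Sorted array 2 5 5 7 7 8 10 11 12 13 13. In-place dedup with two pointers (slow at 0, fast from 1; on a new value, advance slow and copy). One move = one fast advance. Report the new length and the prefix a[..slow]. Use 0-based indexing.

(s=0,f=1) a[fast]=5≠a[slow]=2 write a[1]=5 → slow++,fast++
(s=1,f=2) a[fast]=5=a[slow] dup → fast++
(s=1,f=3) a[fast]=7≠a[slow]=5 write a[2]=7 → slow++,fast++
(s=2,f=4) a[fast]=7=a[slow] dup → fast++
(s=2,f=5) a[fast]=8≠a[slow]=7 write a[3]=8 → slow++,fast++
(s=3,f=6) a[fast]=10≠a[slow]=8 write a[4]=10 → slow++,fast++
(s=4,f=7) a[fast]=11≠a[slow]=10 write a[5]=11 → slow++,fast++
(s=5,f=8) a[fast]=12≠a[slow]=11 write a[6]=12 → slow++,fast++
(s=6,f=9) a[fast]=13≠a[slow]=12 write a[7]=13 → slow++,fast++
(s=7,f=10) a[fast]=13=a[slow] dup → fast++

length 8; prefix = [2, 5, 7, 8, 10, 11, 12, 13]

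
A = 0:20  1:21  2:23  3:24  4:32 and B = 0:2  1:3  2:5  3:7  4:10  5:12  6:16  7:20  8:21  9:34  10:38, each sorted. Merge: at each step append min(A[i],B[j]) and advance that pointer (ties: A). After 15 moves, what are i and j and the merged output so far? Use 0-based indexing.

i=5, j=10, merged so far=[2, 3, 5, 7, 10, 12, 16, 20, 20, 21, 21, 23, 24, 32, 34]

[i=0,j=0] A[i]=20>B[j]=2 take 2 → j++
[i=0,j=1] A[i]=20>B[j]=3 take 3 → j++
[i=0,j=2] A[i]=20>B[j]=5 take 5 → j++
[i=0,j=3] A[i]=20>B[j]=7 take 7 → j++
[i=0,j=4] A[i]=20>B[j]=10 take 10 → j++
[i=0,j=5] A[i]=20>B[j]=12 take 12 → j++
[i=0,j=6] A[i]=20>B[j]=16 take 16 → j++
[i=0,j=7] A[i]=20<=B[j]=20 take 20 → i++
[i=1,j=7] A[i]=21>B[j]=20 take 20 → j++
[i=1,j=8] A[i]=21<=B[j]=21 take 21 → i++
[i=2,j=8] A[i]=23>B[j]=21 take 21 → j++
[i=2,j=9] A[i]=23<=B[j]=34 take 23 → i++
[i=3,j=9] A[i]=24<=B[j]=34 take 24 → i++
[i=4,j=9] A[i]=32<=B[j]=34 take 32 → i++
[i=5,j=9] A done, take B[j]=34 → j++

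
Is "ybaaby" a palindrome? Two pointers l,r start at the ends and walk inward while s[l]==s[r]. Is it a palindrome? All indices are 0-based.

palindrome

l=0 r=5: 'y'=='y', l++,r--
l=1 r=4: 'b'=='b', l++,r--
l=2 r=3: 'a'=='a', l++,r--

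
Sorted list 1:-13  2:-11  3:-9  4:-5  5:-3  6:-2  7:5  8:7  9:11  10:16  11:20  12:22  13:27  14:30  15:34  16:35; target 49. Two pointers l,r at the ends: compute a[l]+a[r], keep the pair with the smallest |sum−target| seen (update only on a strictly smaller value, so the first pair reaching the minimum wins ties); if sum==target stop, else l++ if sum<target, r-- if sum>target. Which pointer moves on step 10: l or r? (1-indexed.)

l=1 r=16: -13+35=22 d=27 *, l++
l=2 r=16: -11+35=24 d=25 *, l++
l=3 r=16: -9+35=26 d=23 *, l++
l=4 r=16: -5+35=30 d=19 *, l++
l=5 r=16: -3+35=32 d=17 *, l++
l=6 r=16: -2+35=33 d=16 *, l++
l=7 r=16: 5+35=40 d=9 *, l++
l=8 r=16: 7+35=42 d=7 *, l++
l=9 r=16: 11+35=46 d=3 *, l++
l=10 r=16: 16+35=51 d=2 *, r--

r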